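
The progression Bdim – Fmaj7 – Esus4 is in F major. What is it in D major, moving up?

G#dim Dmaj7 C#sus4

F major up to D major is a major sixth; each chord root moves by that interval while the quality stays the same.
Bdim: root B up a major sixth → G#, giving G#dim.
Fmaj7: root F up a major sixth → D, giving Dmaj7.
Esus4: root E up a major sixth → C#, giving C#sus4.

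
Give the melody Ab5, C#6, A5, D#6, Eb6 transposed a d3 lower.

Ab5 → F#5
C#6 → A##5
A5 → F##5
D#6 → B##5
Eb6 → C#6

F#5 A##5 F##5 B##5 C#6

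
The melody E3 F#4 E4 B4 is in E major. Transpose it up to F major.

F3 G4 F4 C5

E major to F major up is a minor second, so every note moves up by that interval.
E3 to F3
F#4 to G4
E4 to F4
B4 to C5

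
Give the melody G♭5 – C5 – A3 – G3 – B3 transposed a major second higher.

Ab5 D5 B3 A3 C#4

Gb5 gives Ab5
C5 gives D5
A3 gives B3
G3 gives A3
B3 gives C#4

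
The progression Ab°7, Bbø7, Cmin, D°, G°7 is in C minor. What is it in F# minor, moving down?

C minor down to F# minor is a diminished fifth; each chord root moves by that interval while the quality stays the same.
Ab°7: root Ab down a diminished fifth → D, giving D°7.
Bbø7: root Bb down a diminished fifth → E, giving Eø7.
Cmin: root C down a diminished fifth → F#, giving F#min.
D°: root D down a diminished fifth → G#, giving G#°.
G°7: root G down a diminished fifth → C#, giving C#°7.

D°7 Eø7 F#min G#° C#°7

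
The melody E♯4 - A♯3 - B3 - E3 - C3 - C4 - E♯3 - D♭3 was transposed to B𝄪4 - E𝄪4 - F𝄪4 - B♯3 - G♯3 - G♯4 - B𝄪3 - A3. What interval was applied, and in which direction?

From E#4 to B##4 is 5 letter names — a fifth of some quality.
E#4 to B##4 is 8 semitones, which makes it an augmented fifth; the second version is higher, so the direction is up.
Checking another pair — Db3 → A3 — gives the same interval.

up an augmented fifth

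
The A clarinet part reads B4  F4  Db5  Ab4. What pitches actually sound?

G#4 D4 Bb4 F4

The A clarinet sounds a minor third below written, so transpose each written note down a minor third.
B4 gives G#4
F4 gives D4
Db5 gives Bb4
Ab4 gives F4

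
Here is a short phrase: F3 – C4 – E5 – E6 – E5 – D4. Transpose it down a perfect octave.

F3: an octave down reaches F, and 12 semitones makes it F2.
A perfect octave down from C4 gives C3.
E5: an octave down reaches E, and 12 semitones makes it E4.
E6 down a perfect octave is E5.
E5: an octave down reaches E, and 12 semitones makes it E4.
D4: an octave down reaches D, and 12 semitones makes it D3.

F2 C3 E4 E5 E4 D3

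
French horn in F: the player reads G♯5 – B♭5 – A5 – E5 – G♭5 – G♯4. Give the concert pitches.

C#5 Eb5 D5 A4 Cb5 C#4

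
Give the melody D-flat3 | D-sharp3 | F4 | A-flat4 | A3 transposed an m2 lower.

C3 C##3 E4 G4 G#3

Db3 -> C3
D#3 -> C##3
F4 -> E4
Ab4 -> G4
A3 -> G#3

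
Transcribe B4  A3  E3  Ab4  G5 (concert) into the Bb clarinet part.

C#5 B3 F#3 Bb4 A5

Written C4 sounds as Bb3 on the Bb clarinet, so concert pitches are written a major second up.
B4 → C#5
A3 → B3
E3 → F#3
Ab4 → Bb4
G5 → A5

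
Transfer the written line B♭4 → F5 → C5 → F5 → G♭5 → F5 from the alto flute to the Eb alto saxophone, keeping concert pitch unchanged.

D5 A5 E5 A5 Bb5 A5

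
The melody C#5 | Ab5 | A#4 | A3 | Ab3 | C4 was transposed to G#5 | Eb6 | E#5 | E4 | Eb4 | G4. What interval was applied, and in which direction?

up a perfect fifth

From C#5 to G#5 is 5 letter names — a fifth of some quality.
C#5 to G#5 is 7 semitones, which makes it a perfect fifth; the second version is higher, so the direction is up.
Checking another pair — C4 → G4 — gives the same interval.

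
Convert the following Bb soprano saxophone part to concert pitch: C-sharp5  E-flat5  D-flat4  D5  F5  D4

B4 Db5 Cb4 C5 Eb5 C4

The Bb soprano saxophone sounds a major second below written, so transpose each written note down a major second.
C#5 → B4
Eb5 → Db5
Db4 → Cb4
D5 → C5
F5 → Eb5
D4 → C4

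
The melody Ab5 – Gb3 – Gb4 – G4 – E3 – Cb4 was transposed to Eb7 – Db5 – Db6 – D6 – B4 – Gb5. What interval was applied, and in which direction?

up a perfect twelfth

From Ab5 to Eb7 is 12 letter names — a twelfth of some quality.
Ab5 to Eb7 is 19 semitones, which makes it a perfect twelfth; the second version is higher, so the direction is up.
Checking another pair — Cb4 → Gb5 — gives the same interval.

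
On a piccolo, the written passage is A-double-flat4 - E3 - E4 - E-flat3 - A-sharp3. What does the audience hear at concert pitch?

Abb5 E4 E5 Eb4 A#4

The piccolo sounds a perfect octave above written, so transpose each written note up a perfect octave.
Abb4 -> Abb5
E3 -> E4
E4 -> E5
Eb3 -> Eb4
A#3 -> A#4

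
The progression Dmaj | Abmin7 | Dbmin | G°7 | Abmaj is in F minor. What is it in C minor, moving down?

Amaj Ebmin7 Abmin D°7 Ebmaj

F minor down to C minor is a perfect fourth; each chord root moves by that interval while the quality stays the same.
Dmaj: root D down a perfect fourth → A, giving Amaj.
Abmin7: root Ab down a perfect fourth → Eb, giving Ebmin7.
Dbmin: root Db down a perfect fourth → Ab, giving Abmin.
G°7: root G down a perfect fourth → D, giving D°7.
Abmaj: root Ab down a perfect fourth → Eb, giving Ebmaj.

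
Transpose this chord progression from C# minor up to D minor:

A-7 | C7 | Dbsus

C# minor up to D minor is a minor second; each chord root moves by that interval while the quality stays the same.
A-7: root A up a minor second → Bb, giving Bb-7.
C7: root C up a minor second → Db, giving Db7.
Dbsus: root Db up a minor second → Ebb, giving Ebbsus.

Bb-7 Db7 Ebbsus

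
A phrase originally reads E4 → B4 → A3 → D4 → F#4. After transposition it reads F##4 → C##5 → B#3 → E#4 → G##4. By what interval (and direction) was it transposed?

up an augmented second

From E4 to F##4 is 2 letter names — a second of some quality.
E4 to F##4 is 3 semitones, which makes it an augmented second; the second version is higher, so the direction is up.
Checking another pair — F#4 → G##4 — gives the same interval.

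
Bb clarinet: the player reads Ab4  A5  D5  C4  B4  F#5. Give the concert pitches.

Gb4 G5 C5 Bb3 A4 E5

The Bb clarinet sounds a major second below written, so transpose each written note down a major second.
Ab4 to Gb4
A5 to G5
D5 to C5
C4 to Bb3
B4 to A4
F#5 to E5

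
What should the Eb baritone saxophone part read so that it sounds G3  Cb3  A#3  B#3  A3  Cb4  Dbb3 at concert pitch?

E5 Ab4 F##5 G##5 F#5 Ab5 Bbb4

Written C4 sounds as Eb2 on the Eb baritone saxophone, so concert pitches are written a major thirteenth up.
G3 gives E5
Cb3 gives Ab4
A#3 gives F##5
B#3 gives G##5
A3 gives F#5
Cb4 gives Ab5
Dbb3 gives Bbb4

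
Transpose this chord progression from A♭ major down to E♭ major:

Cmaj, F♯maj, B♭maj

A♭ major down to E♭ major is a perfect fourth; each chord root moves by that interval while the quality stays the same.
Cmaj: root C down a perfect fourth → G, giving Gmaj.
F♯maj: root F♯ down a perfect fourth → C#, giving C#maj.
B♭maj: root B♭ down a perfect fourth → F, giving Fmaj.

Gmaj C#maj Fmaj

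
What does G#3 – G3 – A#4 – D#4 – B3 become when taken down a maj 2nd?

F#3 F3 G#4 C#4 A3

G#3: a second down reaches F, and 2 semitones makes it F#3.
G3 down a major second is F3.
A#4: a second down reaches G, and 2 semitones makes it G#4.
A major second down from D#4 gives C#4.
B3: a second down reaches A, and 2 semitones makes it A3.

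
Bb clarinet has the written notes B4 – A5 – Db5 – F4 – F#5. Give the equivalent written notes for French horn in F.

E5 D6 Gb5 Bb4 B5

First find concert pitch: the Bb clarinet sounds a major second below written, so B4 A5 Db5 F4 F#5 sounds A4 G5 Cb5 Eb4 E5.
Then write for French horn in F: it sounds a perfect fifth below written, so the part must be a perfect fifth above concert.
A4 → E5
G5 → D6
Cb5 → Gb5
Eb4 → Bb4
E5 → B5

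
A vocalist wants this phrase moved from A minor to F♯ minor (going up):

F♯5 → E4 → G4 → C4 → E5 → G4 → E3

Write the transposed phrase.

D#6 C#5 E5 A4 C#6 E5 C#4

A minor to F♯ minor up is a major sixth, so every note moves up by that interval.
F#5 becomes D#6
E4 becomes C#5
G4 becomes E5
C4 becomes A4
E5 becomes C#6
G4 becomes E5
E3 becomes C#4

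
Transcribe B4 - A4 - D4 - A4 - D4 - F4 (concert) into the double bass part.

B5 A5 D5 A5 D5 F5

Written C4 sounds as C3 on the double bass, so concert pitches are written a perfect octave up.
B4 gives B5
A4 gives A5
D4 gives D5
A4 gives A5
D4 gives D5
F4 gives F5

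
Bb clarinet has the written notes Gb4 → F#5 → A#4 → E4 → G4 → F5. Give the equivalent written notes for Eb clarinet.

First find concert pitch: the Bb clarinet sounds a major second below written, so Gb4 F#5 A#4 E4 G4 F5 sounds Fb4 E5 G#4 D4 F4 Eb5.
Then write for Eb clarinet: it sounds a minor third above written, so the part must be a minor third below concert.
Fb4 → Db4
E5 → C#5
G#4 → E#4
D4 → B3
F4 → D4
Eb5 → C5

Db4 C#5 E#4 B3 D4 C5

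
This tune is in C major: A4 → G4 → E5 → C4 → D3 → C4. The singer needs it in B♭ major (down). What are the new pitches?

C major to B♭ major down is a major second, so every note moves down by that interval.
A4 -> G4
G4 -> F4
E5 -> D5
C4 -> Bb3
D3 -> C3
C4 -> Bb3

G4 F4 D5 Bb3 C3 Bb3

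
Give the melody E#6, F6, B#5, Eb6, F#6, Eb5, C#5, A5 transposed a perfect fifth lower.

A#5 Bb5 E#5 Ab5 B5 Ab4 F#4 D5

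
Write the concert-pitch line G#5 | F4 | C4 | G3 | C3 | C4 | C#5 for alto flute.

The alto flute sounds a perfect fourth below written, so the written part must be a perfect fourth above concert — transpose each note up.
G#5 → C#6
F4 → Bb4
C4 → F4
G3 → C4
C3 → F3
C4 → F4
C#5 → F#5

C#6 Bb4 F4 C4 F3 F4 F#5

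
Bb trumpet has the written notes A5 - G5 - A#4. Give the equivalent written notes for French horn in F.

First find concert pitch: the Bb trumpet sounds a major second below written, so A5 G5 A#4 sounds G5 F5 G#4.
Then write for French horn in F: it sounds a perfect fifth below written, so the part must be a perfect fifth above concert.
G5 → D6
F5 → C6
G#4 → D#5

D6 C6 D#5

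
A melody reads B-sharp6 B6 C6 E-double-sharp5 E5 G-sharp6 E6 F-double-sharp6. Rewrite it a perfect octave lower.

B#6 -> B#5
B6 -> B5
C6 -> C5
E##5 -> E##4
E5 -> E4
G#6 -> G#5
E6 -> E5
F##6 -> F##5

B#5 B5 C5 E##4 E4 G#5 E5 F##5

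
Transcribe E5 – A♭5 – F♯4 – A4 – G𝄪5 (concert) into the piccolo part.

The piccolo sounds a perfect octave above written, so the written part must be a perfect octave below concert — transpose each note down.
E5 gives E4
Ab5 gives Ab4
F#4 gives F#3
A4 gives A3
G##5 gives G##4

E4 Ab4 F#3 A3 G##4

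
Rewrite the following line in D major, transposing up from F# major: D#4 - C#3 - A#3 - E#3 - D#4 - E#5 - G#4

B4 A3 F#4 C#4 B4 C#6 E5

F# major to D major up is a minor sixth, so every note moves up by that interval.
D#4 -> B4
C#3 -> A3
A#3 -> F#4
E#3 -> C#4
D#4 -> B4
E#5 -> C#6
G#4 -> E5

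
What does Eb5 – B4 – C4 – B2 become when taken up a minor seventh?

Db6 A5 Bb4 A3

Eb5 gives Db6
B4 gives A5
C4 gives Bb4
B2 gives A3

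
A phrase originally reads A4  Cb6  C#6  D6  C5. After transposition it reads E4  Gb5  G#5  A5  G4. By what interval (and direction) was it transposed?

From A4 to E4 is 4 letter names — a fourth of some quality.
E4 to A4 is 5 semitones, which makes it a perfect fourth; the second version is lower, so the direction is down.
Checking another pair — C5 → G4 — gives the same interval.

down a perfect fourth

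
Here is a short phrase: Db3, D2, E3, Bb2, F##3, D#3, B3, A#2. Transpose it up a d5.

Abb3 Ab2 Bb3 Fb3 C#4 A3 F4 E3

Db3 gives Abb3
D2 gives Ab2
E3 gives Bb3
Bb2 gives Fb3
F##3 gives C#4
D#3 gives A3
B3 gives F4
A#2 gives E3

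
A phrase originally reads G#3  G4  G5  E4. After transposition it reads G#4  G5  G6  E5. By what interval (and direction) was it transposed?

up a perfect octave

From G#3 to G#4 is 8 letter names — an octave of some quality.
G#3 to G#4 is 12 semitones, which makes it a perfect octave; the second version is higher, so the direction is up.
Checking another pair — E4 → E5 — gives the same interval.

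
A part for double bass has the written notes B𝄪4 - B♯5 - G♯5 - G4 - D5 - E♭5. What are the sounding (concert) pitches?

B##3 B#4 G#4 G3 D4 Eb4

The double bass sounds a perfect octave below written, so transpose each written note down a perfect octave.
B##4 → B##3
B#5 → B#4
G#5 → G#4
G4 → G3
D5 → D4
Eb5 → Eb4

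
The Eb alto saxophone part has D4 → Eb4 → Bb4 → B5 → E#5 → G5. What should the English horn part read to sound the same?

First find concert pitch: the Eb alto saxophone sounds a major sixth below written, so D4 Eb4 Bb4 B5 E#5 G5 sounds F3 Gb3 Db4 D5 G#4 Bb4.
Then write for English horn: it sounds a perfect fifth below written, so the part must be a perfect fifth above concert.
F3 → C4
Gb3 → Db4
Db4 → Ab4
D5 → A5
G#4 → D#5
Bb4 → F5

C4 Db4 Ab4 A5 D#5 F5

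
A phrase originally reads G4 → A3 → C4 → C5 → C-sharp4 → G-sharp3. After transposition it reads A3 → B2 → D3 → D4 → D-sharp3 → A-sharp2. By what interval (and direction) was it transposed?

From G4 to A3 is 7 letter names — a seventh of some quality.
A3 to G4 is 10 semitones, which makes it a minor seventh; the second version is lower, so the direction is down.
Checking another pair — G#3 → A#2 — gives the same interval.

down a minor seventh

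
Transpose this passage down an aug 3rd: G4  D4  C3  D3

Ebb4 Bbb3 Abb2 Bbb2

G4 becomes Ebb4
D4 becomes Bbb3
C3 becomes Abb2
D3 becomes Bbb2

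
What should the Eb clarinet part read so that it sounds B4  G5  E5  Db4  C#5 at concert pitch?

Written C4 sounds as Eb4 on the Eb clarinet, so concert pitches are written a minor third down.
B4 gives G#4
G5 gives E5
E5 gives C#5
Db4 gives Bb3
C#5 gives A#4

G#4 E5 C#5 Bb3 A#4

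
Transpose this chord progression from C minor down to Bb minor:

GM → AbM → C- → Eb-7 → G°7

C minor down to Bb minor is a major second; each chord root moves by that interval while the quality stays the same.
GM: root G down a major second → F, giving FM.
AbM: root Ab down a major second → Gb, giving GbM.
C-: root C down a major second → Bb, giving Bb-.
Eb-7: root Eb down a major second → Db, giving Db-7.
G°7: root G down a major second → F, giving F°7.

FM GbM Bb- Db-7 F°7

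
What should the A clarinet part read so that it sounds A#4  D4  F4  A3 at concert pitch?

C#5 F4 Ab4 C4

The A clarinet sounds a minor third below written, so the written part must be a minor third above concert — transpose each note up.
A#4 → C#5
D4 → F4
F4 → Ab4
A3 → C4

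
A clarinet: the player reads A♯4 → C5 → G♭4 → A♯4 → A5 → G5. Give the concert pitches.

F##4 A4 Eb4 F##4 F#5 E5

Written C4 on the A clarinet sounds as A3, a minor third lower; apply that shift to every note.
A#4 gives F##4
C5 gives A4
Gb4 gives Eb4
A#4 gives F##4
A5 gives F#5
G5 gives E5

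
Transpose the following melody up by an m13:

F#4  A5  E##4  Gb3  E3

D6 F7 C##6 Ebb5 C5

F#4 gives D6
A5 gives F7
E##4 gives C##6
Gb3 gives Ebb5
E3 gives C5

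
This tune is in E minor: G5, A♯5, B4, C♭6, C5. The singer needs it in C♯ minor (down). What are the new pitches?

E5 F##5 G#4 Ab5 A4

From E down to C♯ is a minor third; apply that to each pitch.
G5 becomes E5
A#5 becomes F##5
B4 becomes G#4
Cb6 becomes Ab5
C5 becomes A4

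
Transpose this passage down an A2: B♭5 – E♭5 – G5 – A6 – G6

Abb5 Dbb5 Fb5 Gb6 Fb6

Bb5 down an augmented second is Abb5.
An augmented second down from Eb5 gives Dbb5.
G5 down an augmented second is Fb5.
An augmented second down from A6 gives Gb6.
G6 down an augmented second is Fb6.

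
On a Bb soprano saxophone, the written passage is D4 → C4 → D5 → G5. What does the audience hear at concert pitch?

C4 Bb3 C5 F5

The Bb soprano saxophone sounds a major second below written, so transpose each written note down a major second.
D4 becomes C4
C4 becomes Bb3
D5 becomes C5
G5 becomes F5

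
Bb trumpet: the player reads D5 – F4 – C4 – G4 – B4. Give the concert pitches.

C5 Eb4 Bb3 F4 A4

The Bb trumpet sounds a major second below written, so transpose each written note down a major second.
D5 to C5
F4 to Eb4
C4 to Bb3
G4 to F4
B4 to A4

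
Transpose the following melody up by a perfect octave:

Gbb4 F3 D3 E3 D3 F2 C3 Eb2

Gbb5 F4 D4 E4 D4 F3 C4 Eb3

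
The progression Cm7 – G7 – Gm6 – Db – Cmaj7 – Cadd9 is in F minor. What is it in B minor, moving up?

F#m7 C#7 C#m6 G F#maj7 F#add9

F minor up to B minor is an augmented fourth; each chord root moves by that interval while the quality stays the same.
Cm7: root C up an augmented fourth → F#, giving F#m7.
G7: root G up an augmented fourth → C#, giving C#7.
Gm6: root G up an augmented fourth → C#, giving C#m6.
Db: root Db up an augmented fourth → G, giving G.
Cmaj7: root C up an augmented fourth → F#, giving F#maj7.
Cadd9: root C up an augmented fourth → F#, giving F#add9.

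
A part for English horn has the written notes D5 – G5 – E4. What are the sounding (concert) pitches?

G4 C5 A3

Written C4 on the English horn sounds as F3, a perfect fifth lower; apply that shift to every note.
D5 → G4
G5 → C5
E4 → A3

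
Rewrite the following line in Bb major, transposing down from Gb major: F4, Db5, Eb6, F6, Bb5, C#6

A3 F4 G5 A5 D5 E#5

From Gb down to Bb is a minor sixth; apply that to each pitch.
F4 gives A3
Db5 gives F4
Eb6 gives G5
F6 gives A5
Bb5 gives D5
C#6 gives E#5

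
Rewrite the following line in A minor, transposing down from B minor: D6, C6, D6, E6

C6 Bb5 C6 D6

From B down to A is a major second; apply that to each pitch.
D6 to C6
C6 to Bb5
D6 to C6
E6 to D6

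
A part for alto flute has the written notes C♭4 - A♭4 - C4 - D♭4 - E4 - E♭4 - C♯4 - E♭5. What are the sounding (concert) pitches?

Gb3 Eb4 G3 Ab3 B3 Bb3 G#3 Bb4

The alto flute sounds a perfect fourth below written, so transpose each written note down a perfect fourth.
Cb4 → Gb3
Ab4 → Eb4
C4 → G3
Db4 → Ab3
E4 → B3
Eb4 → Bb3
C#4 → G#3
Eb5 → Bb4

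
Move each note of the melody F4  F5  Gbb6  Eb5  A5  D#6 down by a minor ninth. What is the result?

F4 to E3
F5 to E4
Gbb6 to Fb5
Eb5 to D4
A5 to G#4
D#6 to C##5

E3 E4 Fb5 D4 G#4 C##5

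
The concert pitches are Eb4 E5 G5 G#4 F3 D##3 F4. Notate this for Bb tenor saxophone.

Written C4 sounds as Bb2 on the Bb tenor saxophone, so concert pitches are written a major ninth up.
Eb4 to F5
E5 to F#6
G5 to A6
G#4 to A#5
F3 to G4
D##3 to E##4
F4 to G5

F5 F#6 A6 A#5 G4 E##4 G5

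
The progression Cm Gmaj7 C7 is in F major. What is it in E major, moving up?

Bm F#maj7 B7

F major up to E major is a major seventh; each chord root moves by that interval while the quality stays the same.
Cm: root C up a major seventh → B, giving Bm.
Gmaj7: root G up a major seventh → F#, giving F#maj7.
C7: root C up a major seventh → B, giving B7.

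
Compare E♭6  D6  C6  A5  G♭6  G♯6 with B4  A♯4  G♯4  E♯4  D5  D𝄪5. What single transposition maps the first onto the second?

From Eb6 to B4 is 11 letter names — an eleventh of some quality.
B4 to Eb6 is 16 semitones, which makes it a diminished eleventh; the second version is lower, so the direction is down.
Checking another pair — G#6 → D##5 — gives the same interval.

down a diminished eleventh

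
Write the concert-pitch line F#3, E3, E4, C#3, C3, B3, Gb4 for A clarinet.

The A clarinet sounds a minor third below written, so the written part must be a minor third above concert — transpose each note up.
F#3 gives A3
E3 gives G3
E4 gives G4
C#3 gives E3
C3 gives Eb3
B3 gives D4
Gb4 gives Bbb4

A3 G3 G4 E3 Eb3 D4 Bbb4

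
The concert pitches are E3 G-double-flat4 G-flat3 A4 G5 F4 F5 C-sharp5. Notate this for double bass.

The double bass sounds a perfect octave below written, so the written part must be a perfect octave above concert — transpose each note up.
E3 to E4
Gbb4 to Gbb5
Gb3 to Gb4
A4 to A5
G5 to G6
F4 to F5
F5 to F6
C#5 to C#6

E4 Gbb5 Gb4 A5 G6 F5 F6 C#6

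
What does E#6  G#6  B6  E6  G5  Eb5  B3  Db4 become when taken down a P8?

E#5 G#5 B5 E5 G4 Eb4 B2 Db3

E#6 becomes E#5
G#6 becomes G#5
B6 becomes B5
E6 becomes E5
G5 becomes G4
Eb5 becomes Eb4
B3 becomes B2
Db4 becomes Db3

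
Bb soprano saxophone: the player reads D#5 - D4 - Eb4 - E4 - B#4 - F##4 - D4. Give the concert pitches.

The Bb soprano saxophone sounds a major second below written, so transpose each written note down a major second.
D#5 to C#5
D4 to C4
Eb4 to Db4
E4 to D4
B#4 to A#4
F##4 to E#4
D4 to C4

C#5 C4 Db4 D4 A#4 E#4 C4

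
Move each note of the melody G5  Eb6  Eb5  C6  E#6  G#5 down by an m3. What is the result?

E5 C6 C5 A5 C##6 E#5

G5 becomes E5
Eb6 becomes C6
Eb5 becomes C5
C6 becomes A5
E#6 becomes C##6
G#5 becomes E#5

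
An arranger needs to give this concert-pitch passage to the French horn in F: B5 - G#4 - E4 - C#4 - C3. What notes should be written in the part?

The French horn in F sounds a perfect fifth below written, so the written part must be a perfect fifth above concert — transpose each note up.
B5 → F#6
G#4 → D#5
E4 → B4
C#4 → G#4
C3 → G3

F#6 D#5 B4 G#4 G3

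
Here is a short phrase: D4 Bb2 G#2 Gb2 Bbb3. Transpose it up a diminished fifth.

Ab4 Fb3 D3 Dbb3 Fbb4

A diminished fifth up from D4 gives Ab4.
Bb2 up a diminished fifth is Fb3.
G#2: a fifth up reaches D, and 6 semitones makes it D3.
Gb2 up a diminished fifth is Dbb3.
Bbb3: a fifth up reaches F, and 6 semitones makes it Fbb4.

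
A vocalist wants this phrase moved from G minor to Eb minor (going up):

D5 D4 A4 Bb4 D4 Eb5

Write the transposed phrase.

Bb5 Bb4 F5 Gb5 Bb4 Cb6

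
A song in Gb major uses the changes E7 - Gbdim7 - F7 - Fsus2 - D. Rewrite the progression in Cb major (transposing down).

A7 Cbdim7 Bb7 Bbsus2 G

Gb major down to Cb major is a perfect fifth; each chord root moves by that interval while the quality stays the same.
E7: root E down a perfect fifth → A, giving A7.
Gbdim7: root Gb down a perfect fifth → Cb, giving Cbdim7.
F7: root F down a perfect fifth → Bb, giving Bb7.
Fsus2: root F down a perfect fifth → Bb, giving Bbsus2.
D: root D down a perfect fifth → G, giving G.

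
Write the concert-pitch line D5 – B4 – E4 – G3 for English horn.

A5 F#5 B4 D4

Written C4 sounds as F3 on the English horn, so concert pitches are written a perfect fifth up.
D5 becomes A5
B4 becomes F#5
E4 becomes B4
G3 becomes D4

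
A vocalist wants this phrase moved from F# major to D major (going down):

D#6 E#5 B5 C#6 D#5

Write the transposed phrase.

B5 C#5 G5 A5 B4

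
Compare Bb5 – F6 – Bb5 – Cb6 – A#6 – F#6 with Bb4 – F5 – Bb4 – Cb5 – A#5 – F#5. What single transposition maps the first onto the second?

Take the first pair: Bb5 → Bb4. B to B spans 8 letter names, so the interval is some kind of octave.
Bb4 to Bb5 is 12 semitones, which makes it a perfect octave; the second version is lower, so the direction is down.
Checking another pair — F#6 → F#5 — gives the same interval.

down a perfect octave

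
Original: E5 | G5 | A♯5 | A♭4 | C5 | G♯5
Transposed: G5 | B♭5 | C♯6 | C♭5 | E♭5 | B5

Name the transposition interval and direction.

up a minor third

Take the first pair: E5 → G5. E to G spans 3 letter names, so the interval is some kind of third.
E5 to G5 is 3 semitones, which makes it a minor third; the second version is higher, so the direction is up.
Checking another pair — G#5 → B5 — gives the same interval.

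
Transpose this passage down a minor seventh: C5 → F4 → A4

A minor seventh down from C5 gives D4.
F4 down a minor seventh is G3.
A4 down a minor seventh is B3.

D4 G3 B3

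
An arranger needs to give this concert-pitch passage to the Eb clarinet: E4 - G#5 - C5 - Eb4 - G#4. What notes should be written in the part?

The Eb clarinet sounds a minor third above written, so the written part must be a minor third below concert — transpose each note down.
E4 gives C#4
G#5 gives E#5
C5 gives A4
Eb4 gives C4
G#4 gives E#4

C#4 E#5 A4 C4 E#4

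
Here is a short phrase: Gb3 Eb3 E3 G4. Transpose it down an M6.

Gb3 gives Bbb2
Eb3 gives Gb2
E3 gives G2
G4 gives Bb3

Bbb2 Gb2 G2 Bb3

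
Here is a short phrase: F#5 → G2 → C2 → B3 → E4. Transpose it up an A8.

F##6 G#3 C#3 B#4 E#5

F#5 -> F##6
G2 -> G#3
C2 -> C#3
B3 -> B#4
E4 -> E#5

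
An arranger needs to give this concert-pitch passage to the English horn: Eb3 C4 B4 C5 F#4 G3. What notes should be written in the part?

Bb3 G4 F#5 G5 C#5 D4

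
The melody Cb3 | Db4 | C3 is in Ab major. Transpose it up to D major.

From Ab up to D is an augmented fourth; apply that to each pitch.
Cb3 gives F3
Db4 gives G4
C3 gives F#3

F3 G4 F#3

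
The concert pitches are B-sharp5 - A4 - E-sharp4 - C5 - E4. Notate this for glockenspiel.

The glockenspiel sounds a perfect fifteenth above written, so the written part must be a perfect fifteenth below concert — transpose each note down.
B#5 to B#3
A4 to A2
E#4 to E#2
C5 to C3
E4 to E2

B#3 A2 E#2 C3 E2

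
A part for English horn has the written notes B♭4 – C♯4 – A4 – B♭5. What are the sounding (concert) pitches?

The English horn sounds a perfect fifth below written, so transpose each written note down a perfect fifth.
Bb4 -> Eb4
C#4 -> F#3
A4 -> D4
Bb5 -> Eb5

Eb4 F#3 D4 Eb5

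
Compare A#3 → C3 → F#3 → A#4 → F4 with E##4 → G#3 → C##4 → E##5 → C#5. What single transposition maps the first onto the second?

up an augmented fifth

Take the first pair: A#3 → E##4. A to E spans 5 letter names, so the interval is some kind of fifth.
A#3 to E##4 is 8 semitones, which makes it an augmented fifth; the second version is higher, so the direction is up.
Checking another pair — F4 → C#5 — gives the same interval.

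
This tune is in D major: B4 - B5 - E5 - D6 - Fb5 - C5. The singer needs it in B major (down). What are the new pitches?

G#4 G#5 C#5 B5 Db5 A4

From D down to B is a minor third; apply that to each pitch.
B4 gives G#4
B5 gives G#5
E5 gives C#5
D6 gives B5
Fb5 gives Db5
C5 gives A4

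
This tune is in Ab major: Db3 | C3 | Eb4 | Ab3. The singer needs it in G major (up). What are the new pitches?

C4 B3 D5 G4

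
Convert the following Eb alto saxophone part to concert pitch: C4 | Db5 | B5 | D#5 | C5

Eb3 Fb4 D5 F#4 Eb4

The Eb alto saxophone sounds a major sixth below written, so transpose each written note down a major sixth.
C4 → Eb3
Db5 → Fb4
B5 → D5
D#5 → F#4
C5 → Eb4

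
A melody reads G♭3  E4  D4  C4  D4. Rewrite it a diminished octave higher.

Gb3 -> Gbb4
E4 -> Eb5
D4 -> Db5
C4 -> Cb5
D4 -> Db5

Gbb4 Eb5 Db5 Cb5 Db5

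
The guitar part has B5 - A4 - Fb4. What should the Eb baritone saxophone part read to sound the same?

G#6 F#5 Db5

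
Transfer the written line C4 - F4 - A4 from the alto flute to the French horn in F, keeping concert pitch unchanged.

D4 G4 B4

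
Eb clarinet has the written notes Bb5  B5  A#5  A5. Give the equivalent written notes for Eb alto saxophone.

Bb6 B6 A#6 A6

First find concert pitch: the Eb clarinet sounds a minor third above written, so Bb5 B5 A#5 A5 sounds Db6 D6 C#6 C6.
Then write for Eb alto saxophone: it sounds a major sixth below written, so the part must be a major sixth above concert.
Db6 → Bb6
D6 → B6
C#6 → A#6
C6 → A6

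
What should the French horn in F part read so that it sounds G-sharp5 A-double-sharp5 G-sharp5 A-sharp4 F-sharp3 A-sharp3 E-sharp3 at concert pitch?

Written C4 sounds as F3 on the French horn in F, so concert pitches are written a perfect fifth up.
G#5 -> D#6
A##5 -> E##6
G#5 -> D#6
A#4 -> E#5
F#3 -> C#4
A#3 -> E#4
E#3 -> B#3

D#6 E##6 D#6 E#5 C#4 E#4 B#3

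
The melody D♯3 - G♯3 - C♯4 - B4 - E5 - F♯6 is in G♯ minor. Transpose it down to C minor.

G2 C3 F3 Eb4 Ab4 Bb5

G♯ minor to C minor down is an augmented fifth, so every note moves down by that interval.
D#3 -> G2
G#3 -> C3
C#4 -> F3
B4 -> Eb4
E5 -> Ab4
F#6 -> Bb5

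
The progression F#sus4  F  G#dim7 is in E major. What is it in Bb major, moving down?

Csus4 Cb Ddim7

E major down to Bb major is an augmented fourth; each chord root moves by that interval while the quality stays the same.
F#sus4: root F# down an augmented fourth → C, giving Csus4.
F: root F down an augmented fourth → Cb, giving Cb.
G#dim7: root G# down an augmented fourth → D, giving Ddim7.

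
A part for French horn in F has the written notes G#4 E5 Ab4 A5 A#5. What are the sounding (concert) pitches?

C#4 A4 Db4 D5 D#5

Written C4 on the French horn in F sounds as F3, a perfect fifth lower; apply that shift to every note.
G#4 to C#4
E5 to A4
Ab4 to Db4
A5 to D5
A#5 to D#5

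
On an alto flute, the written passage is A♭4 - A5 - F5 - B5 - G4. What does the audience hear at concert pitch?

Written C4 on the alto flute sounds as G3, a perfect fourth lower; apply that shift to every note.
Ab4 gives Eb4
A5 gives E5
F5 gives C5
B5 gives F#5
G4 gives D4

Eb4 E5 C5 F#5 D4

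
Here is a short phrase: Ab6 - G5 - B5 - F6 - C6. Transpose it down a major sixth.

Cb6 Bb4 D5 Ab5 Eb5

Ab6 becomes Cb6
G5 becomes Bb4
B5 becomes D5
F6 becomes Ab5
C6 becomes Eb5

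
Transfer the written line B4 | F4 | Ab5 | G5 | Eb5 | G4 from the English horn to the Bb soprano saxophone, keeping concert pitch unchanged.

First find concert pitch: the English horn sounds a perfect fifth below written, so B4 F4 Ab5 G5 Eb5 G4 sounds E4 Bb3 Db5 C5 Ab4 C4.
Then write for Bb soprano saxophone: it sounds a major second below written, so the part must be a major second above concert.
E4 → F#4
Bb3 → C4
Db5 → Eb5
C5 → D5
Ab4 → Bb4
C4 → D4

F#4 C4 Eb5 D5 Bb4 D4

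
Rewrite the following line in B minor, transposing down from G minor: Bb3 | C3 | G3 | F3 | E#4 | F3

D3 E2 B2 A2 G##3 A2

G minor to B minor down is a minor sixth, so every note moves down by that interval.
Bb3 to D3
C3 to E2
G3 to B2
F3 to A2
E#4 to G##3
F3 to A2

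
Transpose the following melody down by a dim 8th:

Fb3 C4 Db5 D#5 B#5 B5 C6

F2 C#3 D4 D##4 B##4 B#4 C#5

Fb3 to F2
C4 to C#3
Db5 to D4
D#5 to D##4
B#5 to B##4
B5 to B#4
C6 to C#5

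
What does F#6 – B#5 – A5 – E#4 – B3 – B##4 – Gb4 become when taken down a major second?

E6 A#5 G5 D#4 A3 A##4 Fb4

F#6 gives E6
B#5 gives A#5
A5 gives G5
E#4 gives D#4
B3 gives A3
B##4 gives A##4
Gb4 gives Fb4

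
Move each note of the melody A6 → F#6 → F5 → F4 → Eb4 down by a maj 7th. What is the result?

Bb5 G5 Gb4 Gb3 Fb3

A6 to Bb5
F#6 to G5
F5 to Gb4
F4 to Gb3
Eb4 to Fb3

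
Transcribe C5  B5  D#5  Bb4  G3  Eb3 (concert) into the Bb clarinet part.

D5 C#6 E#5 C5 A3 F3

Written C4 sounds as Bb3 on the Bb clarinet, so concert pitches are written a major second up.
C5 becomes D5
B5 becomes C#6
D#5 becomes E#5
Bb4 becomes C5
G3 becomes A3
Eb3 becomes F3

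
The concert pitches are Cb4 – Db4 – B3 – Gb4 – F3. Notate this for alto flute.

The alto flute sounds a perfect fourth below written, so the written part must be a perfect fourth above concert — transpose each note up.
Cb4 → Fb4
Db4 → Gb4
B3 → E4
Gb4 → Cb5
F3 → Bb3

Fb4 Gb4 E4 Cb5 Bb3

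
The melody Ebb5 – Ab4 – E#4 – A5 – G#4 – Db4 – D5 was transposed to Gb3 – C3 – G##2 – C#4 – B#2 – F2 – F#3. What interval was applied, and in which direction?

down a minor thirteenth

Take the first pair: Ebb5 → Gb3. E to G spans 13 letter names, so the interval is some kind of thirteenth.
Gb3 to Ebb5 is 20 semitones, which makes it a minor thirteenth; the second version is lower, so the direction is down.
Checking another pair — D5 → F#3 — gives the same interval.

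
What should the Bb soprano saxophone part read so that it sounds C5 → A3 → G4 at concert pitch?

Written C4 sounds as Bb3 on the Bb soprano saxophone, so concert pitches are written a major second up.
C5 to D5
A3 to B3
G4 to A4

D5 B3 A4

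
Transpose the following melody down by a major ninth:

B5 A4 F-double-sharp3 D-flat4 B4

A4 G3 E#2 Cb3 A3

A major ninth down from B5 gives A4.
A4: a ninth down reaches G, and 14 semitones makes it G3.
F##3 down a major ninth is E#2.
Db4: a ninth down reaches C, and 14 semitones makes it Cb3.
B4: a ninth down reaches A, and 14 semitones makes it A3.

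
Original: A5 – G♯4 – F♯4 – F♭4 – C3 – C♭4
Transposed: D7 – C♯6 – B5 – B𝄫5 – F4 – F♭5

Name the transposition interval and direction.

Take the first pair: A5 → D7. A to D spans 11 letter names, so the interval is some kind of eleventh.
A5 to D7 is 17 semitones, which makes it a perfect eleventh; the second version is higher, so the direction is up.
Checking another pair — Cb4 → Fb5 — gives the same interval.

up a perfect eleventh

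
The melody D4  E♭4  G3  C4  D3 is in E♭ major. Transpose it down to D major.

C#4 D4 F#3 B3 C#3

E♭ major to D major down is a minor second, so every note moves down by that interval.
D4 gives C#4
Eb4 gives D4
G3 gives F#3
C4 gives B3
D3 gives C#3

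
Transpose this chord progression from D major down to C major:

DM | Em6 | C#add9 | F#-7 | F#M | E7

CM Dm6 Badd9 E-7 EM D7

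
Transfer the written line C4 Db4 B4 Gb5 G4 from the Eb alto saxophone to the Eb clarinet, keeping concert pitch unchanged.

First find concert pitch: the Eb alto saxophone sounds a major sixth below written, so C4 Db4 B4 Gb5 G4 sounds Eb3 Fb3 D4 Bbb4 Bb3.
Then write for Eb clarinet: it sounds a minor third above written, so the part must be a minor third below concert.
Eb3 → C3
Fb3 → Db3
D4 → B3
Bbb4 → Gb4
Bb3 → G3

C3 Db3 B3 Gb4 G3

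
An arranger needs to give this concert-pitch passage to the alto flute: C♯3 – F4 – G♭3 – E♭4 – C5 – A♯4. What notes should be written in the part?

The alto flute sounds a perfect fourth below written, so the written part must be a perfect fourth above concert — transpose each note up.
C#3 → F#3
F4 → Bb4
Gb3 → Cb4
Eb4 → Ab4
C5 → F5
A#4 → D#5

F#3 Bb4 Cb4 Ab4 F5 D#5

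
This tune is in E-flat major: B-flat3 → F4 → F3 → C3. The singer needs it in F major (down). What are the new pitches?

C3 G3 G2 D2

E-flat major to F major down is a minor seventh, so every note moves down by that interval.
Bb3 to C3
F4 to G3
F3 to G2
C3 to D2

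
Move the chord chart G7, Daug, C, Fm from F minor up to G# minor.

A#7 E#aug D# G#m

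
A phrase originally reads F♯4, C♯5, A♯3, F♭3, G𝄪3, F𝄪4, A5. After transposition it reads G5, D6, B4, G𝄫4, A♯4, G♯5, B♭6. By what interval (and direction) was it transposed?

up a minor ninth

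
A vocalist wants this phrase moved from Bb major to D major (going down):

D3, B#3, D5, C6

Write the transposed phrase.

Bb major to D major down is a minor sixth, so every note moves down by that interval.
D3 to F#2
B#3 to D##3
D5 to F#4
C6 to E5

F#2 D##3 F#4 E5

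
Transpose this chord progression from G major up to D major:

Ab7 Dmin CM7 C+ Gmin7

Eb7 Amin GM7 G+ Dmin7

G major up to D major is a perfect fifth; each chord root moves by that interval while the quality stays the same.
Ab7: root Ab up a perfect fifth → Eb, giving Eb7.
Dmin: root D up a perfect fifth → A, giving Amin.
CM7: root C up a perfect fifth → G, giving GM7.
C+: root C up a perfect fifth → G, giving G+.
Gmin7: root G up a perfect fifth → D, giving Dmin7.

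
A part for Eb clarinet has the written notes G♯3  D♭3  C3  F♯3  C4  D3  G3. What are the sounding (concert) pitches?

B3 Fb3 Eb3 A3 Eb4 F3 Bb3

The Eb clarinet sounds a minor third above written, so transpose each written note up a minor third.
G#3 gives B3
Db3 gives Fb3
C3 gives Eb3
F#3 gives A3
C4 gives Eb4
D3 gives F3
G3 gives Bb3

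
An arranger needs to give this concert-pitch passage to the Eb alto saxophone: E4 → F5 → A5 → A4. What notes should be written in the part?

C#5 D6 F#6 F#5

The Eb alto saxophone sounds a major sixth below written, so the written part must be a major sixth above concert — transpose each note up.
E4 gives C#5
F5 gives D6
A5 gives F#6
A4 gives F#5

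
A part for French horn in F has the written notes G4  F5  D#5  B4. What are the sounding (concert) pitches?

The French horn in F sounds a perfect fifth below written, so transpose each written note down a perfect fifth.
G4 -> C4
F5 -> Bb4
D#5 -> G#4
B4 -> E4

C4 Bb4 G#4 E4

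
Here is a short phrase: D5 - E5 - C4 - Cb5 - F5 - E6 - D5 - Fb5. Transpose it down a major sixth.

D5 -> F4
E5 -> G4
C4 -> Eb3
Cb5 -> Ebb4
F5 -> Ab4
E6 -> G5
D5 -> F4
Fb5 -> Abb4

F4 G4 Eb3 Ebb4 Ab4 G5 F4 Abb4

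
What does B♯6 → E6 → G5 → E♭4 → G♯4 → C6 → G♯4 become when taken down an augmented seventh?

C6 Fb5 Abb4 Fbb3 Ab3 Dbb5 Ab3

B#6 to C6
E6 to Fb5
G5 to Abb4
Eb4 to Fbb3
G#4 to Ab3
C6 to Dbb5
G#4 to Ab3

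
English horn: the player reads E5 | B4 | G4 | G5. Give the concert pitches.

A4 E4 C4 C5

Written C4 on the English horn sounds as F3, a perfect fifth lower; apply that shift to every note.
E5 becomes A4
B4 becomes E4
G4 becomes C4
G5 becomes C5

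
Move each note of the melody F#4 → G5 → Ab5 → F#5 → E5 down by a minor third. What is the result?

D#4 E5 F5 D#5 C#5

A minor third down from F#4 gives D#4.
G5 down a minor third is E5.
Ab5 down a minor third is F5.
F#5 down a minor third is D#5.
E5 down a minor third is C#5.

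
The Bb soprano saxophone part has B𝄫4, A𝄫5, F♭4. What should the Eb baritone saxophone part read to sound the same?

First find concert pitch: the Bb soprano saxophone sounds a major second below written, so B𝄫4 A𝄫5 F♭4 sounds Abb4 Gbb5 Ebb4.
Then write for Eb baritone saxophone: it sounds a major thirteenth below written, so the part must be a major thirteenth above concert.
Abb4 → Fb6
Gbb5 → Ebb7
Ebb4 → Cb6

Fb6 Ebb7 Cb6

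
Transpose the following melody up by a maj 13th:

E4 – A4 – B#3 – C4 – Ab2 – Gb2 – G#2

C#6 F#6 G##5 A5 F4 Eb4 E#4

E4 up a major thirteenth is C#6.
A major thirteenth up from A4 gives F#6.
A major thirteenth up from B#3 gives G##5.
A major thirteenth up from C4 gives A5.
Ab2 up a major thirteenth is F4.
Gb2 up a major thirteenth is Eb4.
G#2 up a major thirteenth is E#4.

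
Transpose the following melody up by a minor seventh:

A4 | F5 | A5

A4 up a minor seventh is G5.
A minor seventh up from F5 gives Eb6.
A5: a seventh up reaches G, and 10 semitones makes it G6.

G5 Eb6 G6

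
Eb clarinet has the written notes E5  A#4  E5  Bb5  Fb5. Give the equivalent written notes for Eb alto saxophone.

E6 A#5 E6 Bb6 Fb6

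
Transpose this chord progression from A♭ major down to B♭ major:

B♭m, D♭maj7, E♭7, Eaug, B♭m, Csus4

A♭ major down to B♭ major is a minor seventh; each chord root moves by that interval while the quality stays the same.
B♭m: root B♭ down a minor seventh → C, giving Cm.
D♭maj7: root D♭ down a minor seventh → Eb, giving Ebmaj7.
E♭7: root E♭ down a minor seventh → F, giving F7.
Eaug: root E down a minor seventh → F#, giving F#aug.
B♭m: root B♭ down a minor seventh → C, giving Cm.
Csus4: root C down a minor seventh → D, giving Dsus4.

Cm Ebmaj7 F7 F#aug Cm Dsus4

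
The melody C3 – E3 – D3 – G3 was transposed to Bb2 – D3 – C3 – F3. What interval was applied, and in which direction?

down a major second

Take the first pair: C3 → Bb2. C to B spans 2 letter names, so the interval is some kind of second.
Bb2 to C3 is 2 semitones, which makes it a major second; the second version is lower, so the direction is down.
Checking another pair — G3 → F3 — gives the same interval.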